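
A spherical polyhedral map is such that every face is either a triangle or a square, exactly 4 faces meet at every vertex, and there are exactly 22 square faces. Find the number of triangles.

Let x be the number of triangles; then F = 22 + x.
Edge–face incidences: 2E = 4·22 + 3·x = 88 + 3x.
Every vertex has degree 4, so 4V = 2E.
Euler: V − E + F = 2 ⇒ (2E)/4 − E + (22 + x) = 2.
Multiply by 8: 2·(2E) − 4·(2E) + 8·(22 + x) = 16, i.e. 176 + 8x − 2·(88 + 3x) = 16.
Collecting terms: 2x = 16, so x = 8.
Then 2E = 88 + 3·8 = 112, so E = 56, V = 2E/4 = 28, F = 22 + 8 = 30.

8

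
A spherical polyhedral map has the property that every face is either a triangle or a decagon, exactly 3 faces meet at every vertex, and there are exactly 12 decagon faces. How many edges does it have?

Let x be the number of triangles; then F = 12 + x.
Edge–face incidences: 2E = 10·12 + 3·x = 120 + 3x.
Every vertex has degree 3, so 3V = 2E.
Euler: V − E + F = 2 ⇒ (2E)/3 − E + (12 + x) = 2.
Multiply by 6: 2·(2E) − 3·(2E) + 6·(12 + x) = 12, i.e. 72 + 6x − (120 + 3x) = 12.
Collecting terms: 3x − 48 = 12, so 3x = 60, so x = 20.
Then 2E = 120 + 3·20 = 180, so E = 90, V = 2E/3 = 60, F = 12 + 20 = 32.

90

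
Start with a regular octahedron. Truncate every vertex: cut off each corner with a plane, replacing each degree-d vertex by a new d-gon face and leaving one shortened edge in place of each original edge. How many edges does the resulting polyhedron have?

The base solid has V = 6, E = 12, F = 8.
Truncation replaces each original edge-end by a new vertex, so V′ = 2E = 24.
Each original edge survives, and each old vertex of degree d contributes d new edges; summing degrees gives Σd = 2E, so E′ = E + 2E = 3E = 36.
Each original face survives and each original vertex becomes one new face: F′ = F + V = 14.

36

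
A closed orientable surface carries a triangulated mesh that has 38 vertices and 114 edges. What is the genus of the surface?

Every face is a triangle and each edge borders two faces, so 3F = 2·114, giving F = 76.
χ = V − E + F = 38 − 114 + 76 = 0.
For a closed orientable surface χ = 2 − 2g, so g = (2 − (0))/2 = 1.

1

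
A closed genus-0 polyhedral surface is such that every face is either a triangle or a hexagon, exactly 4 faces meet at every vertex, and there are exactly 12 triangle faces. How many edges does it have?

24

Let x be the number of hexagons; then F = 12 + x.
Edge–face incidences: 2E = 3·12 + 6·x = 36 + 6x.
Every vertex has degree 4, so 4V = 2E.
Euler: V − E + F = 2 ⇒ (2E)/4 − E + (12 + x) = 2.
Multiply by 8: 2·(2E) − 4·(2E) + 8·(12 + x) = 16, i.e. 96 + 8x − 2·(36 + 6x) = 16.
Collecting terms: −4x + 24 = 16, so −4x = −8, so x = 2.
Then 2E = 36 + 6·2 = 48, so E = 24, V = 2E/4 = 12, F = 12 + 2 = 14.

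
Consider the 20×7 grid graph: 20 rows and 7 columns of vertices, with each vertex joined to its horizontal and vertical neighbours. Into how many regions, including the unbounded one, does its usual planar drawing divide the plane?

The grid has V = 20·7 = 140 vertices and E = 20·6 + 7·19 = 253 edges.
F = 2 − V + E = 2 − 140 + 253 = 115.

115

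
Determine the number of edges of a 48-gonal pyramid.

96

A pyramid on an n-gon base has one n-gon and n triangles: V = 48 + 1 = 49, E = 2·48 = 96, F = 48 + 1 = 49.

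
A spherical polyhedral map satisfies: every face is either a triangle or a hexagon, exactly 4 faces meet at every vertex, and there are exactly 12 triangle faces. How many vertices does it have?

Let x be the number of hexagons; then F = 12 + x.
Edge–face incidences: 2E = 3·12 + 6·x = 36 + 6x.
Every vertex has degree 4, so 4V = 2E.
Euler: V − E + F = 2 ⇒ (2E)/4 − E + (12 + x) = 2.
Multiply by 8: 2·(2E) − 4·(2E) + 8·(12 + x) = 16, i.e. 96 + 8x − 2·(36 + 6x) = 16.
Collecting terms: −4x + 24 = 16, so −4x = −8, so x = 2.
Then 2E = 36 + 6·2 = 48, so E = 24, V = 2E/4 = 12, F = 12 + 2 = 14.

12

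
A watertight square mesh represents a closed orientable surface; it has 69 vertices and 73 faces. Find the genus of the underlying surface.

3

Every face is a square, so 2E = 4·73 = 292, giving E = 146.
χ = V − E + F = 69 − 146 + 73 = -4.
For a closed orientable surface χ = 2 − 2g, so g = (2 − (-4))/2 = 3.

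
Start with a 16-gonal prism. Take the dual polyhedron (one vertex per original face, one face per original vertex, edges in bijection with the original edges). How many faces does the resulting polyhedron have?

32

The base solid has V = 32, E = 48, F = 18.
The dual swaps V and F and preserves E: V′ = F = 18, E′ = E = 48, F′ = V = 32.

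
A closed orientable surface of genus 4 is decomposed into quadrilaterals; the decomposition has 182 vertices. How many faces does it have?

χ = 2 − 2·4 = -6, and every face is a square so 4F = 2E.
V − E + F = -6 with E = 4F/2 gives 182 − (4/2 − 1)·F = -6, so F = 188 and E = 376.

188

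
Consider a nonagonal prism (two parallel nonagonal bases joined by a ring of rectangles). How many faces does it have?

11

A prism on an n-gon has two n-gon bases and n rectangular sides: V = 2·9 = 18, E = 3·9 = 27, F = 9 + 2 = 11.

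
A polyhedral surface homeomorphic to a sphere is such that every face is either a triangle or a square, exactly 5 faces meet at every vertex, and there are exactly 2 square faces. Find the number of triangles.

24

Let x be the number of triangles; then F = 2 + x.
Edge–face incidences: 2E = 4·2 + 3·x = 8 + 3x.
Every vertex has degree 5, so 5V = 2E.
Euler: V − E + F = 2 ⇒ (2E)/5 − E + (2 + x) = 2.
Multiply by 10: 2·(2E) − 5·(2E) + 10·(2 + x) = 20, i.e. 20 + 10x − 3·(8 + 3x) = 20.
Collecting terms: x − 4 = 20, so x = 24.
Then 2E = 8 + 3·24 = 80, so E = 40, V = 2E/5 = 16, F = 2 + 24 = 26.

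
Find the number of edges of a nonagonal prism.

27

A prism on an n-gon has two n-gon bases and n rectangular sides: V = 2·9 = 18, E = 3·9 = 27, F = 9 + 2 = 11.
Check: V − E + F = 18 − 27 + 11 = 2.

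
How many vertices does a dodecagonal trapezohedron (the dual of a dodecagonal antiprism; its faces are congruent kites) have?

The n-trapezohedron (dual of the n-antiprism) has V = 2·12 + 2 = 26, E = 4·12 = 48, F = 2·12 = 24.
Check: V − E + F = 26 − 48 + 24 = 2.

26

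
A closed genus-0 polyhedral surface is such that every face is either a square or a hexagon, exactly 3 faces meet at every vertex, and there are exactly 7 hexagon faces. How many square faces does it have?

Let x be the number of squares; then F = 7 + x.
Edge–face incidences: 2E = 6·7 + 4·x = 42 + 4x.
Every vertex has degree 3, so 3V = 2E.
Euler: V − E + F = 2 ⇒ (2E)/3 − E + (7 + x) = 2.
Multiply by 6: 2·(2E) − 3·(2E) + 6·(7 + x) = 12, i.e. 42 + 6x − (42 + 4x) = 12.
Collecting terms: 2x = 12, so x = 6.
Then 2E = 42 + 4·6 = 66, so E = 33, V = 2E/3 = 22, F = 7 + 6 = 13.

6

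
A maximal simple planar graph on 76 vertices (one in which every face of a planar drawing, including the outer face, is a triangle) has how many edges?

In a plane triangulation 3F = 2E and V − E + F = 2, so E = 3V − 6 = 3·76 − 6 = 222.

222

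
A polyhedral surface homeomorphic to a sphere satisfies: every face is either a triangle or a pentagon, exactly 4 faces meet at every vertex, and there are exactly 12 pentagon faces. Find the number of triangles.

20

Let x be the number of triangles; then F = 12 + x.
Edge–face incidences: 2E = 5·12 + 3·x = 60 + 3x.
Every vertex has degree 4, so 4V = 2E.
Euler: V − E + F = 2 ⇒ (2E)/4 − E + (12 + x) = 2.
Multiply by 8: 2·(2E) − 4·(2E) + 8·(12 + x) = 16, i.e. 96 + 8x − 2·(60 + 3x) = 16.
Collecting terms: 2x − 24 = 16, so 2x = 40, so x = 20.
Then 2E = 60 + 3·20 = 120, so E = 60, V = 2E/4 = 30, F = 12 + 20 = 32.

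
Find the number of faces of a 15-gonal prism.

17

A prism on an n-gon has two n-gon bases and n rectangular sides: V = 2·15 = 30, E = 3·15 = 45, F = 15 + 2 = 17.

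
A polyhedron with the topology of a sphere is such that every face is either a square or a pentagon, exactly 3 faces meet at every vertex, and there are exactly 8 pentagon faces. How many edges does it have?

Let x be the number of squares; then F = 8 + x.
Edge–face incidences: 2E = 5·8 + 4·x = 40 + 4x.
Every vertex has degree 3, so 3V = 2E.
Euler: V − E + F = 2 ⇒ (2E)/3 − E + (8 + x) = 2.
Multiply by 6: 2·(2E) − 3·(2E) + 6·(8 + x) = 12, i.e. 48 + 6x − (40 + 4x) = 12.
Collecting terms: 2x + 8 = 12, so 2x = 4, so x = 2.
Then 2E = 40 + 4·2 = 48, so E = 24, V = 2E/3 = 16, F = 8 + 2 = 10.

24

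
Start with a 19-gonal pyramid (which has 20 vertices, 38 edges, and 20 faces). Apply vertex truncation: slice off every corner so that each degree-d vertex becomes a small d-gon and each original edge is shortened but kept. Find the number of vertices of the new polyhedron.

Truncation replaces each original edge-end by a new vertex, so V′ = 2E = 76.
Each original edge survives, and each old vertex of degree d contributes d new edges; summing degrees gives Σd = 2E, so E′ = E + 2E = 3E = 114.
Each original face survives and each original vertex becomes one new face: F′ = F + V = 40.

76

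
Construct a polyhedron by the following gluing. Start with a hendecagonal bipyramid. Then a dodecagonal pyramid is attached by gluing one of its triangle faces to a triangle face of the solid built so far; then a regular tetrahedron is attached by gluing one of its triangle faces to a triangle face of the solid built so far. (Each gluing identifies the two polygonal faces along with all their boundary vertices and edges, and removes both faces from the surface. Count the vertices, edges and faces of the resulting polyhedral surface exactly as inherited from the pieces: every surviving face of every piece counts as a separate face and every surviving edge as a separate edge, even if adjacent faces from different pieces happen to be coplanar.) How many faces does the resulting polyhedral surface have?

A hendecagonal bipyramid: V=13, E=33, F=22.
Attach a dodecagonal pyramid (V=13, E=24, F=13) along a 3-gon: merge 3 vertices and 3 edges, delete both glued faces → V=23, E=54, F=33.
Attach a regular tetrahedron (V=4, E=6, F=4) along a 3-gon: merge 3 vertices and 3 edges, delete both glued faces → V=24, E=57, F=35.
Check: V − E + F = 24 − 57 + 35 = 2.

35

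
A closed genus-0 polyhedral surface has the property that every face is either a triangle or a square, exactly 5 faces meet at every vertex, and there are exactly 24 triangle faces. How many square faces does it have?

Let x be the number of squares; then F = 24 + x.
Edge–face incidences: 2E = 3·24 + 4·x = 72 + 4x.
Every vertex has degree 5, so 5V = 2E.
Euler: V − E + F = 2 ⇒ (2E)/5 − E + (24 + x) = 2.
Multiply by 10: 2·(2E) − 5·(2E) + 10·(24 + x) = 20, i.e. 240 + 10x − 3·(72 + 4x) = 20.
Collecting terms: −2x + 24 = 20, so −2x = −4, so x = 2.
Then 2E = 72 + 4·2 = 80, so E = 40, V = 2E/5 = 16, F = 24 + 2 = 26.

2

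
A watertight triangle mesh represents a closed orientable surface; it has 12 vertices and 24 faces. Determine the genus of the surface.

Every face is a triangle, so 2E = 3·24 = 72, giving E = 36.
χ = V − E + F = 12 − 36 + 24 = 0.
For a closed orientable surface χ = 2 − 2g, so g = (2 − (0))/2 = 1.

1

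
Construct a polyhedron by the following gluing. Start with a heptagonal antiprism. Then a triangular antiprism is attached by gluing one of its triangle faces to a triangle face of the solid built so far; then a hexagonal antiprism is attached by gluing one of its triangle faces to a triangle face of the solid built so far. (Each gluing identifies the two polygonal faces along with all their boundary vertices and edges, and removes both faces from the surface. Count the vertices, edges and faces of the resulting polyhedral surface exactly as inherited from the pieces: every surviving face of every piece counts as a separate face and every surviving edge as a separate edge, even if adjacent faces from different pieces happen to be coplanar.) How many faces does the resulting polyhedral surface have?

34

A heptagonal antiprism: V=14, E=28, F=16.
Attach a triangular antiprism (V=6, E=12, F=8) along a 3-gon: merge 3 vertices and 3 edges, delete both glued faces → V=17, E=37, F=22.
Attach a hexagonal antiprism (V=12, E=24, F=14) along a 3-gon: merge 3 vertices and 3 edges, delete both glued faces → V=26, E=58, F=34.
Check: V − E + F = 26 − 58 + 34 = 2.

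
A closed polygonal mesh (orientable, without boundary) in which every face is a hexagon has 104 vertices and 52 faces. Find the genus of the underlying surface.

Every face is a hexagon, so 2E = 6·52 = 312, giving E = 156.
χ = V − E + F = 104 − 156 + 52 = 0.
For a closed orientable surface χ = 2 − 2g, so g = (2 − (0))/2 = 1.

1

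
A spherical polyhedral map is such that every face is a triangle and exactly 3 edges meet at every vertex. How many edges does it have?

Each face has 3 edges and each edge borders two faces, so 2E = 3F.
Each vertex has degree 3, so 3V = 2E and hence V = 3F/3.
Euler: V − E + F = 2 ⇒ (3F/3) − (3F/2) + F = 2.
Multiply by 6: (6 − 9 + 6)F = 12, i.e. 3F = 12.
So F = 4, E = 3·4/2 = 6, V = 3·4/3 = 4.

6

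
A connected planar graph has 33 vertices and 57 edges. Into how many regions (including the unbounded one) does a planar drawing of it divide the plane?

Euler's formula for a connected plane graph: V − E + F = 2, so F = 2 − 33 + 57 = 26.

26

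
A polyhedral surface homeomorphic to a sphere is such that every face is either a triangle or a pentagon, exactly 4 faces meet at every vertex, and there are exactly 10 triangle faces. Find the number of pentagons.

Let x be the number of pentagons; then F = 10 + x.
Edge–face incidences: 2E = 3·10 + 5·x = 30 + 5x.
Every vertex has degree 4, so 4V = 2E.
Euler: V − E + F = 2 ⇒ (2E)/4 − E + (10 + x) = 2.
Multiply by 8: 2·(2E) − 4·(2E) + 8·(10 + x) = 16, i.e. 80 + 8x − 2·(30 + 5x) = 16.
Collecting terms: −2x + 20 = 16, so −2x = −4, so x = 2.
Then 2E = 30 + 5·2 = 40, so E = 20, V = 2E/4 = 10, F = 10 + 2 = 12.

2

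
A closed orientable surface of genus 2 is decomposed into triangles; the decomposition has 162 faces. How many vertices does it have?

χ = 2 − 2·2 = -2, and every face is a triangle so 3F = 2E.
E = 3·162/2 = 243. Then V = -2 + E − F = -2 + 243 − 162 = 79.

79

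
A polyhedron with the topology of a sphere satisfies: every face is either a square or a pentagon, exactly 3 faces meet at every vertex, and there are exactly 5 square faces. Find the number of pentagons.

2

Let x be the number of pentagons; then F = 5 + x.
Edge–face incidences: 2E = 4·5 + 5·x = 20 + 5x.
Every vertex has degree 3, so 3V = 2E.
Euler: V − E + F = 2 ⇒ (2E)/3 − E + (5 + x) = 2.
Multiply by 6: 2·(2E) − 3·(2E) + 6·(5 + x) = 12, i.e. 30 + 6x − (20 + 5x) = 12.
Collecting terms: x + 10 = 12, so x = 2.
Then 2E = 20 + 5·2 = 30, so E = 15, V = 2E/3 = 10, F = 5 + 2 = 7.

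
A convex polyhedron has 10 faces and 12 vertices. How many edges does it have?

Here V − E + F = 2.
E = V + F − (2) = 12 + 10 − (2) = 20.

20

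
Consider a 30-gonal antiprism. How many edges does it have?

An antiprism on an n-gon has two n-gon caps and 2n triangles: V = 2·30 = 60, E = 4·30 = 120, F = 2·30 + 2 = 62.
Check: V − E + F = 60 − 120 + 62 = 2.

120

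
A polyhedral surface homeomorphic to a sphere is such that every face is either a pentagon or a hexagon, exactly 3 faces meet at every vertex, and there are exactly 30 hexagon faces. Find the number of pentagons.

12

Let x be the number of pentagons; then F = 30 + x.
Edge–face incidences: 2E = 6·30 + 5·x = 180 + 5x.
Every vertex has degree 3, so 3V = 2E.
Euler: V − E + F = 2 ⇒ (2E)/3 − E + (30 + x) = 2.
Multiply by 6: 2·(2E) − 3·(2E) + 6·(30 + x) = 12, i.e. 180 + 6x − (180 + 5x) = 12.
Collecting terms: x = 12.
Then 2E = 180 + 5·12 = 240, so E = 120, V = 2E/3 = 80, F = 30 + 12 = 42.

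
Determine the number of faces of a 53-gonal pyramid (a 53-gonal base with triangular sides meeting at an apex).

54

A pyramid on an n-gon base has one n-gon and n triangles: V = 53 + 1 = 54, E = 2·53 = 106, F = 53 + 1 = 54.
Check: V − E + F = 54 − 106 + 54 = 2.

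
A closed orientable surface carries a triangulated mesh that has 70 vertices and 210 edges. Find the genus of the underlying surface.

Every face is a triangle and each edge borders two faces, so 3F = 2·210, giving F = 140.
χ = V − E + F = 70 − 210 + 140 = 0.
For a closed orientable surface χ = 2 − 2g, so g = (2 − (0))/2 = 1.

1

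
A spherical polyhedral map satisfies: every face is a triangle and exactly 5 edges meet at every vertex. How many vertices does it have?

12

Each face has 3 edges and each edge borders two faces, so 2E = 3F.
Each vertex has degree 5, so 5V = 2E and hence V = 3F/5.
Euler: V − E + F = 2 ⇒ (3F/5) − (3F/2) + F = 2.
Multiply by 10: (6 − 15 + 10)F = 20, i.e. 1F = 20.
So F = 20, E = 3·20/2 = 30, V = 3·20/5 = 12.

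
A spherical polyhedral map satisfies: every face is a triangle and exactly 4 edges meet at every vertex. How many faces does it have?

8

Each face has 3 edges and each edge borders two faces, so 2E = 3F.
Each vertex has degree 4, so 4V = 2E and hence V = 3F/4.
Euler: V − E + F = 2 ⇒ (3F/4) − (3F/2) + F = 2.
Multiply by 8: (6 − 12 + 8)F = 16, i.e. 2F = 16.
So F = 8, E = 3·8/2 = 12, V = 3·8/4 = 6.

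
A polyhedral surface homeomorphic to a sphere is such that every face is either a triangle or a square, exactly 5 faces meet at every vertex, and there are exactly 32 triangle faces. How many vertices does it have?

24

Let x be the number of squares; then F = 32 + x.
Edge–face incidences: 2E = 3·32 + 4·x = 96 + 4x.
Every vertex has degree 5, so 5V = 2E.
Euler: V − E + F = 2 ⇒ (2E)/5 − E + (32 + x) = 2.
Multiply by 10: 2·(2E) − 5·(2E) + 10·(32 + x) = 20, i.e. 320 + 10x − 3·(96 + 4x) = 20.
Collecting terms: −2x + 32 = 20, so −2x = −12, so x = 6.
Then 2E = 96 + 4·6 = 120, so E = 60, V = 2E/5 = 24, F = 32 + 6 = 38.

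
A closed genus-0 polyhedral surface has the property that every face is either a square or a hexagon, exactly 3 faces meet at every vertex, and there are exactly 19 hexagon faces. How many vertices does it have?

Let x be the number of squares; then F = 19 + x.
Edge–face incidences: 2E = 6·19 + 4·x = 114 + 4x.
Every vertex has degree 3, so 3V = 2E.
Euler: V − E + F = 2 ⇒ (2E)/3 − E + (19 + x) = 2.
Multiply by 6: 2·(2E) − 3·(2E) + 6·(19 + x) = 12, i.e. 114 + 6x − (114 + 4x) = 12.
Collecting terms: 2x = 12, so x = 6.
Then 2E = 114 + 4·6 = 138, so E = 69, V = 2E/3 = 46, F = 19 + 6 = 25.

46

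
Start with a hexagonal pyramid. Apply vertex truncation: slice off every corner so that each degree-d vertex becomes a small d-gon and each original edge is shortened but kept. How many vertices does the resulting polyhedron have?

The base solid has V = 7, E = 12, F = 7.
Truncation replaces each original edge-end by a new vertex, so V′ = 2E = 24.
Each original edge survives, and each old vertex of degree d contributes d new edges; summing degrees gives Σd = 2E, so E′ = E + 2E = 3E = 36.
Each original face survives and each original vertex becomes one new face: F′ = F + V = 14.

24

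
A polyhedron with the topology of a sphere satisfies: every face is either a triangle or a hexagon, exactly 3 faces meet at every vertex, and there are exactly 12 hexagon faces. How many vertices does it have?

28

Let x be the number of triangles; then F = 12 + x.
Edge–face incidences: 2E = 6·12 + 3·x = 72 + 3x.
Every vertex has degree 3, so 3V = 2E.
Euler: V − E + F = 2 ⇒ (2E)/3 − E + (12 + x) = 2.
Multiply by 6: 2·(2E) − 3·(2E) + 6·(12 + x) = 12, i.e. 72 + 6x − (72 + 3x) = 12.
Collecting terms: 3x = 12, so x = 4.
Then 2E = 72 + 3·4 = 84, so E = 42, V = 2E/3 = 28, F = 12 + 4 = 16.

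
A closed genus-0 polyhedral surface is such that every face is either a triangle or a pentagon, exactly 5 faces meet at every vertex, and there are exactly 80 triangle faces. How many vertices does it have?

Let x be the number of pentagons; then F = 80 + x.
Edge–face incidences: 2E = 3·80 + 5·x = 240 + 5x.
Every vertex has degree 5, so 5V = 2E.
Euler: V − E + F = 2 ⇒ (2E)/5 − E + (80 + x) = 2.
Multiply by 10: 2·(2E) − 5·(2E) + 10·(80 + x) = 20, i.e. 800 + 10x − 3·(240 + 5x) = 20.
Collecting terms: −5x + 80 = 20, so −5x = −60, so x = 12.
Then 2E = 240 + 5·12 = 300, so E = 150, V = 2E/5 = 60, F = 80 + 12 = 92.

60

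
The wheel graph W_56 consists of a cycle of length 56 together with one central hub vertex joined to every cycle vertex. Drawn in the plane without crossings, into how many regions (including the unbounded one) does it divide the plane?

57

W_56 has V = 56 + 1 = 57 vertices and E = 2·56 = 112 edges.
By Euler's formula F = 2 − V + E = 2 − 57 + 112 = 57.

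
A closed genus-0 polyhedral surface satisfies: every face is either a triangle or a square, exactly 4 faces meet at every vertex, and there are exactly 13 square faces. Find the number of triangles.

Let x be the number of triangles; then F = 13 + x.
Edge–face incidences: 2E = 4·13 + 3·x = 52 + 3x.
Every vertex has degree 4, so 4V = 2E.
Euler: V − E + F = 2 ⇒ (2E)/4 − E + (13 + x) = 2.
Multiply by 8: 2·(2E) − 4·(2E) + 8·(13 + x) = 16, i.e. 104 + 8x − 2·(52 + 3x) = 16.
Collecting terms: 2x = 16, so x = 8.
Then 2E = 52 + 3·8 = 76, so E = 38, V = 2E/4 = 19, F = 13 + 8 = 21.

8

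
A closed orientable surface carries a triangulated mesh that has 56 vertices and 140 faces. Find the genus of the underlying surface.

8

Every face is a triangle, so 2E = 3·140 = 420, giving E = 210.
χ = V − E + F = 56 − 210 + 140 = -14.
For a closed orientable surface χ = 2 − 2g, so g = (2 − (-14))/2 = 8.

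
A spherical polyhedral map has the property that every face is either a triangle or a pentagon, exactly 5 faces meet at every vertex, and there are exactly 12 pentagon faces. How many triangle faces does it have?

80

Let x be the number of triangles; then F = 12 + x.
Edge–face incidences: 2E = 5·12 + 3·x = 60 + 3x.
Every vertex has degree 5, so 5V = 2E.
Euler: V − E + F = 2 ⇒ (2E)/5 − E + (12 + x) = 2.
Multiply by 10: 2·(2E) − 5·(2E) + 10·(12 + x) = 20, i.e. 120 + 10x − 3·(60 + 3x) = 20.
Collecting terms: x − 60 = 20, so x = 80.
Then 2E = 60 + 3·80 = 300, so E = 150, V = 2E/5 = 60, F = 12 + 80 = 92.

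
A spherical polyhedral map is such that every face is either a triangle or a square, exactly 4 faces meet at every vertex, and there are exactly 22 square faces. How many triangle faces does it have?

Let x be the number of triangles; then F = 22 + x.
Edge–face incidences: 2E = 4·22 + 3·x = 88 + 3x.
Every vertex has degree 4, so 4V = 2E.
Euler: V − E + F = 2 ⇒ (2E)/4 − E + (22 + x) = 2.
Multiply by 8: 2·(2E) − 4·(2E) + 8·(22 + x) = 16, i.e. 176 + 8x − 2·(88 + 3x) = 16.
Collecting terms: 2x = 16, so x = 8.
Then 2E = 88 + 3·8 = 112, so E = 56, V = 2E/4 = 28, F = 22 + 8 = 30.

8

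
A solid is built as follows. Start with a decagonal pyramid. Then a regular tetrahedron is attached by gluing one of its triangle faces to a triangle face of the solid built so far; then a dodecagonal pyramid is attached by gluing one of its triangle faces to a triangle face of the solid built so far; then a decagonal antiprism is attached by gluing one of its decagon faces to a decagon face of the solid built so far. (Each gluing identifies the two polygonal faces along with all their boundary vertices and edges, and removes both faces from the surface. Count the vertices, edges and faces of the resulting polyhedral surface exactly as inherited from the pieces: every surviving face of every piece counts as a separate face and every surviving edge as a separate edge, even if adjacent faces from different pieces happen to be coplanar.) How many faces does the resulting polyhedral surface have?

44

A decagonal pyramid: V=11, E=20, F=11.
Attach a regular tetrahedron (V=4, E=6, F=4) along a 3-gon: merge 3 vertices and 3 edges, delete both glued faces → V=12, E=23, F=13.
Attach a dodecagonal pyramid (V=13, E=24, F=13) along a 3-gon: merge 3 vertices and 3 edges, delete both glued faces → V=22, E=44, F=24.
Attach a decagonal antiprism (V=20, E=40, F=22) along a 10-gon: merge 10 vertices and 10 edges, delete both glued faces → V=32, E=74, F=44.
Check: V − E + F = 32 − 74 + 44 = 2.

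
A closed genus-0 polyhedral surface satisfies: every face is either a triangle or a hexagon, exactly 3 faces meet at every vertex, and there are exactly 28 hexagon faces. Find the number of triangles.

4

Let x be the number of triangles; then F = 28 + x.
Edge–face incidences: 2E = 6·28 + 3·x = 168 + 3x.
Every vertex has degree 3, so 3V = 2E.
Euler: V − E + F = 2 ⇒ (2E)/3 − E + (28 + x) = 2.
Multiply by 6: 2·(2E) − 3·(2E) + 6·(28 + x) = 12, i.e. 168 + 6x − (168 + 3x) = 12.
Collecting terms: 3x = 12, so x = 4.
Then 2E = 168 + 3·4 = 180, so E = 90, V = 2E/3 = 60, F = 28 + 4 = 32.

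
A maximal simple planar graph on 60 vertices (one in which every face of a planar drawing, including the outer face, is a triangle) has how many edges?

In a plane triangulation 3F = 2E and V − E + F = 2, so E = 3V − 6 = 3·60 − 6 = 174.

174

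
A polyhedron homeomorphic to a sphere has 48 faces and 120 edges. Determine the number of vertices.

Here V − E + F = 2.
V = 2 + E − F = 2 + 120 − 48 = 74.

74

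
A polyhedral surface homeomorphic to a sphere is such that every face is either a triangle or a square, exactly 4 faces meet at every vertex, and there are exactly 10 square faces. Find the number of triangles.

8

Let x be the number of triangles; then F = 10 + x.
Edge–face incidences: 2E = 4·10 + 3·x = 40 + 3x.
Every vertex has degree 4, so 4V = 2E.
Euler: V − E + F = 2 ⇒ (2E)/4 − E + (10 + x) = 2.
Multiply by 8: 2·(2E) − 4·(2E) + 8·(10 + x) = 16, i.e. 80 + 8x − 2·(40 + 3x) = 16.
Collecting terms: 2x = 16, so x = 8.
Then 2E = 40 + 3·8 = 64, so E = 32, V = 2E/4 = 16, F = 10 + 8 = 18.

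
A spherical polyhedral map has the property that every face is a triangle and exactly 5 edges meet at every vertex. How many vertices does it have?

12

Each face has 3 edges and each edge borders two faces, so 2E = 3F.
Each vertex has degree 5, so 5V = 2E and hence V = 3F/5.
Euler: V − E + F = 2 ⇒ (3F/5) − (3F/2) + F = 2.
Multiply by 10: (6 − 15 + 10)F = 20, i.e. 1F = 20.
So F = 20, E = 3·20/2 = 30, V = 3·20/5 = 12.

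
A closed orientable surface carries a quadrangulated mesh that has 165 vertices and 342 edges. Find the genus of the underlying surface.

Every face is a square and each edge borders two faces, so 4F = 2·342, giving F = 171.
χ = V − E + F = 165 − 342 + 171 = -6.
For a closed orientable surface χ = 2 − 2g, so g = (2 − (-6))/2 = 4.

4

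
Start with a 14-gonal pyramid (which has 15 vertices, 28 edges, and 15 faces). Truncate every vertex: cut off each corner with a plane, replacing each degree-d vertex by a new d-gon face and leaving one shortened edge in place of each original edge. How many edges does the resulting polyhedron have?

84

Truncation replaces each original edge-end by a new vertex, so V′ = 2E = 56.
Each original edge survives, and each old vertex of degree d contributes d new edges; summing degrees gives Σd = 2E, so E′ = E + 2E = 3E = 84.
Each original face survives and each original vertex becomes one new face: F′ = F + V = 30.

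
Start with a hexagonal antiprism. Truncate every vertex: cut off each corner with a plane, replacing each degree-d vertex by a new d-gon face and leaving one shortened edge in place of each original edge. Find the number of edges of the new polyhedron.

The base solid has V = 12, E = 24, F = 14.
Truncation replaces each original edge-end by a new vertex, so V′ = 2E = 48.
Each original edge survives, and each old vertex of degree d contributes d new edges; summing degrees gives Σd = 2E, so E′ = E + 2E = 3E = 72.
Each original face survives and each original vertex becomes one new face: F′ = F + V = 26.

72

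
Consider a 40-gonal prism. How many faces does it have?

42

A prism on an n-gon has two n-gon bases and n rectangular sides: V = 2·40 = 80, E = 3·40 = 120, F = 40 + 2 = 42.
Check: V − E + F = 80 − 120 + 42 = 2.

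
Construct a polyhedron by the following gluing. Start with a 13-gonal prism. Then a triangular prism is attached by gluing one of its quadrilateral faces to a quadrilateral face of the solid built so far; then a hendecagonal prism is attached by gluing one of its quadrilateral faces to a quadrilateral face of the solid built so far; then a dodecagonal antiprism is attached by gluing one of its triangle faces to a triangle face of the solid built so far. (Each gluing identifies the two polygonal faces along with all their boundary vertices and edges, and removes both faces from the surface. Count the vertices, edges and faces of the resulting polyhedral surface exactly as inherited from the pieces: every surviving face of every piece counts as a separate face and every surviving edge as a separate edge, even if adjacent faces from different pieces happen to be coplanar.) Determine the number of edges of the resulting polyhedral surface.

A 13-gonal prism: V=26, E=39, F=15.
Attach a triangular prism (V=6, E=9, F=5) along a 4-gon: merge 4 vertices and 4 edges, delete both glued faces → V=28, E=44, F=18.
Attach a hendecagonal prism (V=22, E=33, F=13) along a 4-gon: merge 4 vertices and 4 edges, delete both glued faces → V=46, E=73, F=29.
Attach a dodecagonal antiprism (V=24, E=48, F=26) along a 3-gon: merge 3 vertices and 3 edges, delete both glued faces → V=67, E=118, F=53.
Check: V − E + F = 67 − 118 + 53 = 2.

118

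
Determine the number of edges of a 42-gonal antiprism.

168

An antiprism on an n-gon has two n-gon caps and 2n triangles: V = 2·42 = 84, E = 4·42 = 168, F = 2·42 + 2 = 86.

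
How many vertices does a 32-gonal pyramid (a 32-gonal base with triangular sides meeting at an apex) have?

A pyramid on an n-gon base has one n-gon and n triangles: V = 32 + 1 = 33, E = 2·32 = 64, F = 32 + 1 = 33.

33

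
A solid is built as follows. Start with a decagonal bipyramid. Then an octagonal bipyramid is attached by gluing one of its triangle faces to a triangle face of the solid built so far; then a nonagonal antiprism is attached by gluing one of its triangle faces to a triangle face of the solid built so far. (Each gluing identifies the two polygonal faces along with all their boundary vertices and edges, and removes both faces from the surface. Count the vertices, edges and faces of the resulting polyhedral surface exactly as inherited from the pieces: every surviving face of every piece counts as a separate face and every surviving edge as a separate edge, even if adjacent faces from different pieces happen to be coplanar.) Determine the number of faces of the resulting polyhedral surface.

A decagonal bipyramid: V=12, E=30, F=20.
Attach an octagonal bipyramid (V=10, E=24, F=16) along a 3-gon: merge 3 vertices and 3 edges, delete both glued faces → V=19, E=51, F=34.
Attach a nonagonal antiprism (V=18, E=36, F=20) along a 3-gon: merge 3 vertices and 3 edges, delete both glued faces → V=34, E=84, F=52.
Check: V − E + F = 34 − 84 + 52 = 2.

52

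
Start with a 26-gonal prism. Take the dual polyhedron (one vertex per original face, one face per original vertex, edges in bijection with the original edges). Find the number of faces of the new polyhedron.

The base solid has V = 52, E = 78, F = 28.
The dual swaps V and F and preserves E: V′ = F = 28, E′ = E = 78, F′ = V = 52.

52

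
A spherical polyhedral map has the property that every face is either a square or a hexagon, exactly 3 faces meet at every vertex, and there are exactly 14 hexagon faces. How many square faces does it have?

6

Let x be the number of squares; then F = 14 + x.
Edge–face incidences: 2E = 6·14 + 4·x = 84 + 4x.
Every vertex has degree 3, so 3V = 2E.
Euler: V − E + F = 2 ⇒ (2E)/3 − E + (14 + x) = 2.
Multiply by 6: 2·(2E) − 3·(2E) + 6·(14 + x) = 12, i.e. 84 + 6x − (84 + 4x) = 12.
Collecting terms: 2x = 12, so x = 6.
Then 2E = 84 + 4·6 = 108, so E = 54, V = 2E/3 = 36, F = 14 + 6 = 20.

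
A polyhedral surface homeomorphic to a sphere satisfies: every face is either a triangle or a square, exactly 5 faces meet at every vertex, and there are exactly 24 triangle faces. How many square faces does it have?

2

Let x be the number of squares; then F = 24 + x.
Edge–face incidences: 2E = 3·24 + 4·x = 72 + 4x.
Every vertex has degree 5, so 5V = 2E.
Euler: V − E + F = 2 ⇒ (2E)/5 − E + (24 + x) = 2.
Multiply by 10: 2·(2E) − 5·(2E) + 10·(24 + x) = 20, i.e. 240 + 10x − 3·(72 + 4x) = 20.
Collecting terms: −2x + 24 = 20, so −2x = −4, so x = 2.
Then 2E = 72 + 4·2 = 80, so E = 40, V = 2E/5 = 16, F = 24 + 2 = 26.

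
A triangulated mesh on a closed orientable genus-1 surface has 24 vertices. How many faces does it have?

48

χ = 2 − 2·1 = 0, and every face is a triangle so 3F = 2E.
V − E + F = 0 with E = 3F/2 gives 24 − (3/2 − 1)·F = 0, so F = 48 and E = 72.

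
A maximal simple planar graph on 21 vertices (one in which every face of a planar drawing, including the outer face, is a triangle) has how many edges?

In a plane triangulation 3F = 2E and V − E + F = 2, so E = 3V − 6 = 3·21 − 6 = 57.

57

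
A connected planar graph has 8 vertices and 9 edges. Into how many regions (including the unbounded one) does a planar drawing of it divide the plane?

Euler's formula for a connected plane graph: V − E + F = 2, so F = 2 − 8 + 9 = 3.

3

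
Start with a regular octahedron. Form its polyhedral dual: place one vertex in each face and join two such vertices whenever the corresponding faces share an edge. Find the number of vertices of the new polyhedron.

8

The base solid has V = 6, E = 12, F = 8.
The dual swaps V and F and preserves E: V′ = F = 8, E′ = E = 12, F′ = V = 6.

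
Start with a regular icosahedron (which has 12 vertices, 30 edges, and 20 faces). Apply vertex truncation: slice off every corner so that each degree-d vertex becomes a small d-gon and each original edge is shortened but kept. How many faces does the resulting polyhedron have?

Truncation replaces each original edge-end by a new vertex, so V′ = 2E = 60.
Each original edge survives, and each old vertex of degree d contributes d new edges; summing degrees gives Σd = 2E, so E′ = E + 2E = 3E = 90.
Each original face survives and each original vertex becomes one new face: F′ = F + V = 32.

32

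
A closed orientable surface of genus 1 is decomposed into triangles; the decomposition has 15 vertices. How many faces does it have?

30

χ = 2 − 2·1 = 0, and every face is a triangle so 3F = 2E.
V − E + F = 0 with E = 3F/2 gives 15 − (3/2 − 1)·F = 0, so F = 30 and E = 45.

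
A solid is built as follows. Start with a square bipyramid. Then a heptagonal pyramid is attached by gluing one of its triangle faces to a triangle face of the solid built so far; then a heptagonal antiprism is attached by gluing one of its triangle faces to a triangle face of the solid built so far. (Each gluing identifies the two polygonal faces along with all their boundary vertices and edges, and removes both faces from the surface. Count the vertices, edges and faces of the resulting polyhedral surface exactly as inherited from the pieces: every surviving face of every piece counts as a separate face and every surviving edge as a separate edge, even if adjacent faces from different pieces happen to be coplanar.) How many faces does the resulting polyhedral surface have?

A square bipyramid: V=6, E=12, F=8.
Attach a heptagonal pyramid (V=8, E=14, F=8) along a 3-gon: merge 3 vertices and 3 edges, delete both glued faces → V=11, E=23, F=14.
Attach a heptagonal antiprism (V=14, E=28, F=16) along a 3-gon: merge 3 vertices and 3 edges, delete both glued faces → V=22, E=48, F=28.
Check: V − E + F = 22 − 48 + 28 = 2.

28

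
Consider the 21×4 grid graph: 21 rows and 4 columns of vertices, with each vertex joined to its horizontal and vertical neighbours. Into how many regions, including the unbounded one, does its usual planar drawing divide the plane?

The grid has V = 21·4 = 84 vertices and E = 21·3 + 4·20 = 143 edges.
F = 2 − V + E = 2 − 84 + 143 = 61.

61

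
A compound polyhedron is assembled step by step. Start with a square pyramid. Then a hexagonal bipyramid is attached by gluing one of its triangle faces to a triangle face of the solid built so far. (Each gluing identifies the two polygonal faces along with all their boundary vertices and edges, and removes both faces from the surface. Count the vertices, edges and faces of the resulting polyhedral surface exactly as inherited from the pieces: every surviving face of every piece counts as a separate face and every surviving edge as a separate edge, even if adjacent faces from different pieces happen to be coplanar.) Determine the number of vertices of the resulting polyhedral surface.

10

A square pyramid: V=5, E=8, F=5.
Attach a hexagonal bipyramid (V=8, E=18, F=12) along a 3-gon: merge 3 vertices and 3 edges, delete both glued faces → V=10, E=23, F=15.
Check: V − E + F = 10 − 23 + 15 = 2.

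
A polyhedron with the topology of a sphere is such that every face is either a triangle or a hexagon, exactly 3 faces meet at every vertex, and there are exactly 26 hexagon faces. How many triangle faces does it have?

Let x be the number of triangles; then F = 26 + x.
Edge–face incidences: 2E = 6·26 + 3·x = 156 + 3x.
Every vertex has degree 3, so 3V = 2E.
Euler: V − E + F = 2 ⇒ (2E)/3 − E + (26 + x) = 2.
Multiply by 6: 2·(2E) − 3·(2E) + 6·(26 + x) = 12, i.e. 156 + 6x − (156 + 3x) = 12.
Collecting terms: 3x = 12, so x = 4.
Then 2E = 156 + 3·4 = 168, so E = 84, V = 2E/3 = 56, F = 26 + 4 = 30.

4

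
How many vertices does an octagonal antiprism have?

An antiprism on an n-gon has two n-gon caps and 2n triangles: V = 2·8 = 16, E = 4·8 = 32, F = 2·8 + 2 = 18.

16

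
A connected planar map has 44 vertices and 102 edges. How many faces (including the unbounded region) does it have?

Euler's formula for a connected plane graph: V − E + F = 2, so F = 2 − 44 + 102 = 60.

60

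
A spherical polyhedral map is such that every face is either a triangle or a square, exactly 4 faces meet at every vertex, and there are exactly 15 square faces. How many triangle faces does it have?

8

Let x be the number of triangles; then F = 15 + x.
Edge–face incidences: 2E = 4·15 + 3·x = 60 + 3x.
Every vertex has degree 4, so 4V = 2E.
Euler: V − E + F = 2 ⇒ (2E)/4 − E + (15 + x) = 2.
Multiply by 8: 2·(2E) − 4·(2E) + 8·(15 + x) = 16, i.e. 120 + 8x − 2·(60 + 3x) = 16.
Collecting terms: 2x = 16, so x = 8.
Then 2E = 60 + 3·8 = 84, so E = 42, V = 2E/4 = 21, F = 15 + 8 = 23.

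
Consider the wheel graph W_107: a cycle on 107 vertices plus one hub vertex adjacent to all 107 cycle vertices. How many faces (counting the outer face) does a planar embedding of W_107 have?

W_107 has V = 107 + 1 = 108 vertices and E = 2·107 = 214 edges.
By Euler's formula F = 2 − V + E = 2 − 108 + 214 = 108.

108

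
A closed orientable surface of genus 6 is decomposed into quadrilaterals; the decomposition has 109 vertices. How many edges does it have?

238

χ = 2 − 2·6 = -10, and every face is a square so 4F = 2E.
V − E + F = -10 with E = 4F/2 gives 109 − (4/2 − 1)·F = -10, so F = 119 and E = 238.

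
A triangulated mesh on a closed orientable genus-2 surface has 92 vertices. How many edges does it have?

282

χ = 2 − 2·2 = -2, and every face is a triangle so 3F = 2E.
V − E + F = -2 with E = 3F/2 gives 92 − (3/2 − 1)·F = -2, so F = 188 and E = 282.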